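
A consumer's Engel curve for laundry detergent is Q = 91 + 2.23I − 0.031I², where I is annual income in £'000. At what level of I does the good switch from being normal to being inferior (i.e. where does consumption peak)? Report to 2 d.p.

35.97

dQ/dI = 2.23 − 0.062I.
The good is inferior where dQ/dI < 0. Setting dQ/dI = 0 gives I = 2.23 / 0.062 = 35.97.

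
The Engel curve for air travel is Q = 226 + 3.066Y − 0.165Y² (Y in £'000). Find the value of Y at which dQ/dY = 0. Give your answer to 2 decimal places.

9.29

dQ/dY = 3.066 − 0.33Y.
The good is inferior where dQ/dY < 0. Setting dQ/dY = 0 gives Y = 3.066 / 0.33 = 9.29.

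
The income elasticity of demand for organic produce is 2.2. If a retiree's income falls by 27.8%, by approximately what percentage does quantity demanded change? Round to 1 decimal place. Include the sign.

-61.2%

%ΔQ ≈ η × %ΔI = 2.2 × (-27.8%) = -61.2%.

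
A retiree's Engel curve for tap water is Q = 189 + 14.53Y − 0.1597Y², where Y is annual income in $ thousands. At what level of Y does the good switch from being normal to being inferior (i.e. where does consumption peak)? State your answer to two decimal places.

dQ/dY = 14.53 − 0.3194Y.
The good is inferior where dQ/dY < 0. Setting dQ/dY = 0 gives Y = 14.53 / 0.3194 = 45.49.

45.49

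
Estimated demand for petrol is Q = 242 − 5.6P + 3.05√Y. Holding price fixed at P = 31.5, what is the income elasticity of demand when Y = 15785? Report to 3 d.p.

0.427

At P = 31.5, Y = 15785: Q = 448.797.
Holding P constant, ∂Q/∂Y = 3.05/(2√Y) = 0.012138.
η_Y = (∂Q/∂Y)·(Y/Q) = 0.012138 × (15785/448.797) = 0.427.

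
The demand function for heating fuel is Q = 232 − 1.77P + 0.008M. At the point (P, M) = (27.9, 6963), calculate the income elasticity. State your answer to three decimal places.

0.234

At P = 27.9, M = 6963: Q = 238.321.
Holding P constant, ∂Q/∂M = 0.008.
η_M = (∂Q/∂M)·(M/Q) = 0.008 × (6963/238.321) = 0.234.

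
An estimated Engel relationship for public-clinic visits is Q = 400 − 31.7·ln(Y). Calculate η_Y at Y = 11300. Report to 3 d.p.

At Y = 11300: Q = 104.158.
dQ/dY = -31.7/Y = -0.00280531 at this income.
η = (dQ/dY)·(Y/Q) = -0.00280531 × (11300/104.158) = -0.304.

-0.304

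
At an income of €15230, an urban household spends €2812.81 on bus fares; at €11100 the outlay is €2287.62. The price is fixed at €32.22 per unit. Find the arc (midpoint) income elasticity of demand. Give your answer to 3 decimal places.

0.656

With a constant price, Q₁ = 2812.81/32.22 = 87.300 and Q₂ = 2287.62/32.22 = 71.000 (equivalently, work directly with expenditure since P cancels).
Midpoint %ΔQ = (2287.62 − 2812.81)/2550.22 = -0.20594; midpoint %ΔI = (11100 − 15230)/13165 = -0.31371.
η = -0.20594 / -0.31371 = 0.656.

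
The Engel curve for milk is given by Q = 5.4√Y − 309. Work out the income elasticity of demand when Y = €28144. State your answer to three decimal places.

0.759

At Y = 28144: Q = 596.913.
dQ/dY = 5.4/(2√Y) = 0.0160943 at this income.
η = (dQ/dY)·(Y/Q) = 0.0160943 × (28144/596.913) = 0.759.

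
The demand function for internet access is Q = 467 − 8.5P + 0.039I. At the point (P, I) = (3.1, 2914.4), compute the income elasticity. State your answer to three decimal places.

At P = 3.1, I = 2914.4: Q = 554.312.
Holding P constant, ∂Q/∂I = 0.039.
η_I = (∂Q/∂I)·(I/Q) = 0.039 × (2914.4/554.312) = 0.205.

0.205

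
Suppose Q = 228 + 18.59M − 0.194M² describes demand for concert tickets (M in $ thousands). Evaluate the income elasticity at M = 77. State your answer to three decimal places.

At M = 77: Q = 509.2040.
dQ/dM = 18.59 − 0.388M = -11.28600.
η = (dQ/dM)·(M/Q) = -11.28600 × (77/509.2040) = -1.707.

-1.707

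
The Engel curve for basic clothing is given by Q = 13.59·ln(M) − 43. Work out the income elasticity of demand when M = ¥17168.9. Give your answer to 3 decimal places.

0.152

At M = 17168.9: Q = 89.514.
dQ/dM = 13.59/M = 0.000791548 at this income.
η = (dQ/dM)·(M/Q) = 0.000791548 × (17168.9/89.514) = 0.152.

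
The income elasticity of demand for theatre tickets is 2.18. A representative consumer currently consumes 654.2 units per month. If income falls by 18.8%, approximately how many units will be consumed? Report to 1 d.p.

386.1

%ΔQ ≈ η × %ΔI = 2.18 × (-18.8%) = -40.984%.
New Q ≈ 654.2 × (1 − 0.40984) = 386.1.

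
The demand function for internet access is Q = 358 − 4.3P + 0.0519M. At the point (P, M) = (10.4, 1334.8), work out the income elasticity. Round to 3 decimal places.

At P = 10.4, M = 1334.8: Q = 382.556.
Holding P constant, ∂Q/∂M = 0.0519.
η_M = (∂Q/∂M)·(M/Q) = 0.0519 × (1334.8/382.556) = 0.181.

0.181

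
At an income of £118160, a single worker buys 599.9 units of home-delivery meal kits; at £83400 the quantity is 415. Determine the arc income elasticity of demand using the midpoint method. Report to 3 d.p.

1.056

ΔQ = 415 − 599.9 = -184.9; midpoint Q̄ = (599.9 + 415)/2 = 507.45.
ΔI = 83400 − 118160 = -34760; midpoint Ī = (118160 + 83400)/2 = 100780.
η = (ΔQ/Q̄) ÷ (ΔI/Ī) = (-184.9/507.45) ÷ (-34760/100780) = 1.056.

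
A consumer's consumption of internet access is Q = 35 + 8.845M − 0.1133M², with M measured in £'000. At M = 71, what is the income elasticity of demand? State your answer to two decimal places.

-5.60

At M = 71: Q = 91.8497.
dQ/dM = 8.845 − 0.2266M = -7.24360.
η = (dQ/dM)·(M/Q) = -7.24360 × (71/91.8497) = -5.60.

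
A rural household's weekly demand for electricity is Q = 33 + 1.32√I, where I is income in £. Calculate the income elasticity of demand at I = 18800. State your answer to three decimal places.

At I = 18800: Q = 213.989.
dQ/dI = 1.32/(2√I) = 0.00481354 at this income.
η = (dQ/dI)·(I/Q) = 0.00481354 × (18800/213.989) = 0.423.

0.423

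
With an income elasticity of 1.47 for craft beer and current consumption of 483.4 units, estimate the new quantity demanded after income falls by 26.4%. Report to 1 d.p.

%ΔQ ≈ η × %ΔI = 1.47 × (-26.4%) = -38.808%.
New Q ≈ 483.4 × (1 − 0.38808) = 295.8.

295.8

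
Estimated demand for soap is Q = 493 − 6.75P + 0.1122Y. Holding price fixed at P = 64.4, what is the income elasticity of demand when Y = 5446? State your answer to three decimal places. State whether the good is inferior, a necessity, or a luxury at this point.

0.913 (necessity)

At P = 64.4, Y = 5446: Q = 669.341.
Holding P constant, ∂Q/∂Y = 0.1122.
η_Y = (∂Q/∂Y)·(Y/Q) = 0.1122 × (5446/669.341) = 0.913.
Since 0 < η < 1, this is a necessity.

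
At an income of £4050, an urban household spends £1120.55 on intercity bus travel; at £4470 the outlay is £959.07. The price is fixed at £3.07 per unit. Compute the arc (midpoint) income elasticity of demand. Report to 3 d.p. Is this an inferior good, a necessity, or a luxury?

With a constant price, Q₁ = 1120.55/3.07 = 365.000 and Q₂ = 959.07/3.07 = 312.401 (equivalently, work directly with expenditure since P cancels).
Midpoint %ΔQ = (959.07 − 1120.55)/1039.81 = -0.15530; midpoint %ΔI = (4470 − 4050)/4260 = 0.09859.
η = -0.15530 / 0.09859 = -1.575.
η < 0 ⇒ inferior good.

-1.575 (inferior good)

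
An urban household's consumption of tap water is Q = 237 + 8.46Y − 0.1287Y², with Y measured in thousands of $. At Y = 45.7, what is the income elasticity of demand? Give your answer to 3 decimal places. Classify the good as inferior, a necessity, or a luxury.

At Y = 45.7: Q = 354.8333.
dQ/dY = 8.46 − 0.2574Y = -3.30318.
η = (dQ/dY)·(Y/Q) = -3.30318 × (45.7/354.8333) = -0.425.
η < 0 ⇒ inferior good.

-0.425 (inferior good)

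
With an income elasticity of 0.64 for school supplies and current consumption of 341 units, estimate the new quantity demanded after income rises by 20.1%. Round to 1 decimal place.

384.9

%ΔQ ≈ η × %ΔI = 0.64 × 20.1% = 12.864%.
New Q ≈ 341 × (1 + 0.12864) = 384.9.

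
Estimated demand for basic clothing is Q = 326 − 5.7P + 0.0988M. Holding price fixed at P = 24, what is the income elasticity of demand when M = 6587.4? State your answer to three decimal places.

0.775

At P = 24, M = 6587.4: Q = 840.035.
Holding P constant, ∂Q/∂M = 0.0988.
η_M = (∂Q/∂M)·(M/Q) = 0.0988 × (6587.4/840.035) = 0.775.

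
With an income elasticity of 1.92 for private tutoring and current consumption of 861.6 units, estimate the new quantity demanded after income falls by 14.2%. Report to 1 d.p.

%ΔQ ≈ η × %ΔI = 1.92 × (-14.2%) = -27.264%.
New Q ≈ 861.6 × (1 − 0.27264) = 626.7.

626.7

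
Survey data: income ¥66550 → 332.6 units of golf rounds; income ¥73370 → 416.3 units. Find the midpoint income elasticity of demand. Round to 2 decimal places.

2.29

ΔQ = 416.3 − 332.6 = 83.7; midpoint Q̄ = (332.6 + 416.3)/2 = 374.45.
ΔI = 73370 − 66550 = 6820; midpoint Ī = (66550 + 73370)/2 = 69960.
η = (ΔQ/Q̄) ÷ (ΔI/Ī) = (83.7/374.45) ÷ (6820/69960) = 2.29.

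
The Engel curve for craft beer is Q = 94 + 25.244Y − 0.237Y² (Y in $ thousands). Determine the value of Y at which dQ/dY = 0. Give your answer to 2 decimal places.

53.26

dQ/dY = 25.244 − 0.474Y.
The good is inferior where dQ/dY < 0. Setting dQ/dY = 0 gives Y = 25.244 / 0.474 = 53.26.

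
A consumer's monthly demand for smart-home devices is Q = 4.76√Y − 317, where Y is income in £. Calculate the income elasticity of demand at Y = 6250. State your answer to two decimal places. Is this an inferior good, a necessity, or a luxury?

3.17 (luxury)

At Y = 6250: Q = 59.311.
dQ/dY = 4.76/(2√Y) = 0.0301049 at this income.
η = (dQ/dY)·(Y/Q) = 0.0301049 × (6250/59.311) = 3.17.
Since η > 1, the good is a luxury.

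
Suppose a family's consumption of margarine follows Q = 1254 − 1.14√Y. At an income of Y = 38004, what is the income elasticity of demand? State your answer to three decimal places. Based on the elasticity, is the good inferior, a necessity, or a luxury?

-0.108 (inferior good)

At Y = 38004: Q = 1031.761.
dQ/dY = -1.14/(2√Y) = -0.00292388 at this income.
η = (dQ/dY)·(Y/Q) = -0.00292388 × (38004/1031.761) = -0.108.
Since η < 0, the good is an inferior good.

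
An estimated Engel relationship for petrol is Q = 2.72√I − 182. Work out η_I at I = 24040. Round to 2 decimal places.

At I = 24040: Q = 239.732.
dQ/dI = 2.72/(2√I) = 0.00877146 at this income.
η = (dQ/dI)·(I/Q) = 0.00877146 × (24040/239.732) = 0.88.

0.88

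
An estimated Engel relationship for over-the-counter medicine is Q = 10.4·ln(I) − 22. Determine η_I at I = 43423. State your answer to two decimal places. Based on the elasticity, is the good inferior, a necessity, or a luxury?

0.12 (necessity)

At I = 43423: Q = 89.059.
dQ/dI = 10.4/I = 0.000239504 at this income.
η = (dQ/dI)·(I/Q) = 0.000239504 × (43423/89.059) = 0.12.
Since 0 < η < 1, the good is a necessity.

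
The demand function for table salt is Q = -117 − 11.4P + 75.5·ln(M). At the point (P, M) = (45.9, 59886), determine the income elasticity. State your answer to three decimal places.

At P = 45.9, M = 59886: Q = 190.255.
Holding P constant, ∂Q/∂M = 75.5/M = 0.00126073.
η_M = (∂Q/∂M)·(M/Q) = 0.00126073 × (59886/190.255) = 0.397.

0.397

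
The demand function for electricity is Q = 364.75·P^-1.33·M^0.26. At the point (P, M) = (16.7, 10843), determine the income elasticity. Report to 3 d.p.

0.260

For a multiplicative demand Q = A·P^α·M^β, the income elasticity is β everywhere.
Here β = 0.26, so η = 0.260.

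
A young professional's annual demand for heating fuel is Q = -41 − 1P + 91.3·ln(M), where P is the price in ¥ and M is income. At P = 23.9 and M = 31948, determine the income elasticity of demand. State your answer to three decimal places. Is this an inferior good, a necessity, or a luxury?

At P = 23.9, M = 31948: Q = 882.051.
Holding P constant, ∂Q/∂M = 91.3/M = 0.00285777.
η_M = (∂Q/∂M)·(M/Q) = 0.00285777 × (31948/882.051) = 0.104.
Since 0 < η < 1, this is a necessity.

0.104 (necessity)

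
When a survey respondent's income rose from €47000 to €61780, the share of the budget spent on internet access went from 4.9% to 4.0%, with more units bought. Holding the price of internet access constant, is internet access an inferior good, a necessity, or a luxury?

Quantity rises but the budget share falls as income rises, so 0 < η < 1.

necessity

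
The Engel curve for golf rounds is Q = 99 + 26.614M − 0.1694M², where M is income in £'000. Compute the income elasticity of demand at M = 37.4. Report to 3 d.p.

At M = 37.4: Q = 857.4137.
dQ/dM = 26.614 − 0.3388M = 13.94288.
η = (dQ/dM)·(M/Q) = 13.94288 × (37.4/857.4137) = 0.608.

0.608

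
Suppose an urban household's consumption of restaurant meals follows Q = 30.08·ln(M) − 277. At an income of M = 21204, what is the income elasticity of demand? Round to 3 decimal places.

1.328

At M = 21204: Q = 22.655.
dQ/dM = 30.08/M = 0.0014186 at this income.
η = (dQ/dM)·(M/Q) = 0.0014186 × (21204/22.655) = 1.328.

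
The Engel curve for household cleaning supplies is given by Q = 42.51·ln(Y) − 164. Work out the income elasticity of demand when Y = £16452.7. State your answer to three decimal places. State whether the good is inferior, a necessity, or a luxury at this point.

At Y = 16452.7: Q = 248.697.
dQ/dY = 42.51/Y = 0.00258377 at this income.
η = (dQ/dY)·(Y/Q) = 0.00258377 × (16452.7/248.697) = 0.171.
Since 0 < η < 1, the good is a necessity.

0.171 (necessity)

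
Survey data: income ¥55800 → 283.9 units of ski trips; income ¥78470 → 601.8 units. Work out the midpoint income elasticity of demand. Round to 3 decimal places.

ΔQ = 601.8 − 283.9 = 317.9; midpoint Q̄ = (283.9 + 601.8)/2 = 442.85.
ΔI = 78470 − 55800 = 22670; midpoint Ī = (55800 + 78470)/2 = 67135.
η = (ΔQ/Q̄) ÷ (ΔI/Ī) = (317.9/442.85) ÷ (22670/67135) = 2.126.

2.126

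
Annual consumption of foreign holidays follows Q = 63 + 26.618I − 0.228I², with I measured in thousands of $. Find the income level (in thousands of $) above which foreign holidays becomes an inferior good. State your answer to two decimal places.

dQ/dI = 26.618 − 0.456I.
The good is inferior where dQ/dI < 0. Setting dQ/dI = 0 gives I = 26.618 / 0.456 = 58.37.

58.37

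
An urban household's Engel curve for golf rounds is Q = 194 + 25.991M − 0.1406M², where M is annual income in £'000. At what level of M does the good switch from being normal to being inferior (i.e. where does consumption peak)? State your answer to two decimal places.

dQ/dM = 25.991 − 0.2812M.
The good is inferior where dQ/dM < 0. Setting dQ/dM = 0 gives M = 25.991 / 0.2812 = 92.43.

92.43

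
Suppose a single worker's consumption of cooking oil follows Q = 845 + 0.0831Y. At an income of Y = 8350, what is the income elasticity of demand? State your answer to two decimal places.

At Y = 8350: Q = 1538.885.
dQ/dY = 0.0831.
η = (dQ/dY)·(Y/Q) = 0.0831 × (8350/1538.885) = 0.45.

0.45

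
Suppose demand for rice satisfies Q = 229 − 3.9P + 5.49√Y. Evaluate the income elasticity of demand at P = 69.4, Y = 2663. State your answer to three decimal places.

At P = 69.4, Y = 2663: Q = 241.647.
Holding P constant, ∂Q/∂Y = 5.49/(2√Y) = 0.0531933.
η_Y = (∂Q/∂Y)·(Y/Q) = 0.0531933 × (2663/241.647) = 0.586.

0.586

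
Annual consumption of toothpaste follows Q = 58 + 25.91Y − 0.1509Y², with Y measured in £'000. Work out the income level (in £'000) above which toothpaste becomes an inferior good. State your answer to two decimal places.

85.85

dQ/dY = 25.91 − 0.3018Y.
The good is inferior where dQ/dY < 0. Setting dQ/dY = 0 gives Y = 25.91 / 0.3018 = 85.85.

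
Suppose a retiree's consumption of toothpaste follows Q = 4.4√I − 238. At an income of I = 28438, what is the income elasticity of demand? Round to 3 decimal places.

0.736

At I = 28438: Q = 503.997.
dQ/dI = 4.4/(2√I) = 0.0130459 at this income.
η = (dQ/dI)·(I/Q) = 0.0130459 × (28438/503.997) = 0.736.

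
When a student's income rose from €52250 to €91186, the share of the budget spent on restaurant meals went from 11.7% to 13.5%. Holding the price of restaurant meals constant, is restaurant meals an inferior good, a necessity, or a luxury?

The budget share rises as income rises, so η > 1.

luxury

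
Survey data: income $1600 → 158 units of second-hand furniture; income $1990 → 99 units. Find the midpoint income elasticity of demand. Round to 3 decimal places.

-2.113

ΔQ = 99 − 158 = -59; midpoint Q̄ = (158 + 99)/2 = 128.5.
ΔI = 1990 − 1600 = 390; midpoint Ī = (1600 + 1990)/2 = 1795.
η = (ΔQ/Q̄) ÷ (ΔI/Ī) = (-59/128.5) ÷ (390/1795) = -2.113.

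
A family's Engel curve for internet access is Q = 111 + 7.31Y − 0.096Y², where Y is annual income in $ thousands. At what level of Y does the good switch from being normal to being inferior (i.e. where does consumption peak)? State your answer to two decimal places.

38.07

dQ/dY = 7.31 − 0.192Y.
The good is inferior where dQ/dY < 0. Setting dQ/dY = 0 gives Y = 7.31 / 0.192 = 38.07.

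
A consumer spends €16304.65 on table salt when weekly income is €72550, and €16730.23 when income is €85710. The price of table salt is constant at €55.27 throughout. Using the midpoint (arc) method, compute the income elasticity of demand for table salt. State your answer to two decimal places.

With a constant price, Q₁ = 16304.65/55.27 = 295.000 and Q₂ = 16730.23/55.27 = 302.700 (equivalently, work directly with expenditure since P cancels).
Midpoint %ΔQ = (16730.23 − 16304.65)/16517.44 = 0.02577; midpoint %ΔI = (85710 − 72550)/79130 = 0.16631.
η = 0.02577 / 0.16631 = 0.15.

0.15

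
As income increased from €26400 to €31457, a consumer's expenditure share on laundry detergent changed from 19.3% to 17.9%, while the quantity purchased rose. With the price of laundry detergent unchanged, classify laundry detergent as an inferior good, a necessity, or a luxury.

necessity

Quantity rises but the budget share falls as income rises, so 0 < η < 1.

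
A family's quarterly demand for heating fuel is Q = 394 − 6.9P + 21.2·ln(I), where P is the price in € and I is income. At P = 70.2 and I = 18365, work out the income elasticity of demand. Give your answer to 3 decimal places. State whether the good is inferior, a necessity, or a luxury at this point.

At P = 70.2, I = 18365: Q = 117.766.
Holding P constant, ∂Q/∂I = 21.2/I = 0.00115437.
η_I = (∂Q/∂I)·(I/Q) = 0.00115437 × (18365/117.766) = 0.180.
Since 0 < η < 1, this is a necessity.

0.180 (necessity)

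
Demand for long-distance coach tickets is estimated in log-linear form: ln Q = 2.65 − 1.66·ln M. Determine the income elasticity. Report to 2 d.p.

In a log-linear demand, the coefficient on ln M is the income elasticity.
So η = -1.66.

-1.66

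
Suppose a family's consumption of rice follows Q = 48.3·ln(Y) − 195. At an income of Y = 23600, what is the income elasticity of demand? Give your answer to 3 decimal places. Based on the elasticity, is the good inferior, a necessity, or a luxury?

0.166 (necessity)

At Y = 23600: Q = 291.333.
dQ/dY = 48.3/Y = 0.00204661 at this income.
η = (dQ/dY)·(Y/Q) = 0.00204661 × (23600/291.333) = 0.166.
Since 0 < η < 1, the good is a necessity.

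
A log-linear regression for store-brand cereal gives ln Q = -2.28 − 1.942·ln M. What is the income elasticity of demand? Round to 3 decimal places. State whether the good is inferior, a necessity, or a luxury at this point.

-1.942 (inferior good)

In a log-linear demand, the coefficient on ln M is the income elasticity.
So η = -1.942.
η < 0 ⇒ inferior good.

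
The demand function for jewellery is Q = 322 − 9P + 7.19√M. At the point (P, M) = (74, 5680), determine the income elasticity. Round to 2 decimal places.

1.37

At P = 74, M = 5680: Q = 197.880.
Holding P constant, ∂Q/∂M = 7.19/(2√M) = 0.0477007.
η_M = (∂Q/∂M)·(M/Q) = 0.0477007 × (5680/197.880) = 1.37.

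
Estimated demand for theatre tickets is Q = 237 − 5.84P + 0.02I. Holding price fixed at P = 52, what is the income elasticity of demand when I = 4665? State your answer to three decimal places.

At P = 52, I = 4665: Q = 26.620.
Holding P constant, ∂Q/∂I = 0.02.
η_I = (∂Q/∂I)·(I/Q) = 0.02 × (4665/26.620) = 3.505.

3.505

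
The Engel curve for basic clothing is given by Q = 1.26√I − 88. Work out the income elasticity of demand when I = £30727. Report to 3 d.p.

At I = 30727: Q = 132.867.
dQ/dI = 1.26/(2√I) = 0.00359402 at this income.
η = (dQ/dI)·(I/Q) = 0.00359402 × (30727/132.867) = 0.831.

0.831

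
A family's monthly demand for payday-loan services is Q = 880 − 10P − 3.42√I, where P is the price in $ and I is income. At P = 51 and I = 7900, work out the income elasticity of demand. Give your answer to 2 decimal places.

At P = 51, I = 7900: Q = 66.024.
Holding P constant, ∂Q/∂I = -3.42/(2√I) = -0.019239.
η_I = (∂Q/∂I)·(I/Q) = -0.019239 × (7900/66.024) = -2.30.

-2.30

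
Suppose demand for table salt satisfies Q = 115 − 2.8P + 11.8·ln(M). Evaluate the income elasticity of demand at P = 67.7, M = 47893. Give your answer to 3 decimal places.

At P = 67.7, M = 47893: Q = 52.605.
Holding P constant, ∂Q/∂M = 11.8/M = 0.000246383.
η_M = (∂Q/∂M)·(M/Q) = 0.000246383 × (47893/52.605) = 0.224.

0.224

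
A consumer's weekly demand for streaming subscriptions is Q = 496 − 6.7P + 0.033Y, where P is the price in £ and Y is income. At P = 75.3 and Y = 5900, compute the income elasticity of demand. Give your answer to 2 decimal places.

1.05

At P = 75.3, Y = 5900: Q = 186.190.
Holding P constant, ∂Q/∂Y = 0.033.
η_Y = (∂Q/∂Y)·(Y/Q) = 0.033 × (5900/186.190) = 1.05.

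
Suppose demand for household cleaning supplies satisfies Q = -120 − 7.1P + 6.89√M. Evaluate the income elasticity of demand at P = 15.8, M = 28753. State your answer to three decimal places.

At P = 15.8, M = 28753: Q = 936.137.
Holding P constant, ∂Q/∂M = 6.89/(2√M) = 0.0203164.
η_M = (∂Q/∂M)·(M/Q) = 0.0203164 × (28753/936.137) = 0.624.

0.624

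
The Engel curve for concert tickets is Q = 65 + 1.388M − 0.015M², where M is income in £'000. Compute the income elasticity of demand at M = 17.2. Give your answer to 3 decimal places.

0.178

At M = 17.2: Q = 84.4360.
dQ/dM = 1.388 − 0.03M = 0.87200.
η = (dQ/dM)·(M/Q) = 0.87200 × (17.2/84.4360) = 0.178.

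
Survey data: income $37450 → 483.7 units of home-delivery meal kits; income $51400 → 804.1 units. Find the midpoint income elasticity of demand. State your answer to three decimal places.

1.585

ΔQ = 804.1 − 483.7 = 320.4; midpoint Q̄ = (483.7 + 804.1)/2 = 643.9.
ΔI = 51400 − 37450 = 13950; midpoint Ī = (37450 + 51400)/2 = 44425.
η = (ΔQ/Q̄) ÷ (ΔI/Ī) = (320.4/643.9) ÷ (13950/44425) = 1.585.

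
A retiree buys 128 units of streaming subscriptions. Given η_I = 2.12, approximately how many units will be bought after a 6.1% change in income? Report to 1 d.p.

144.6

%ΔQ ≈ η × %ΔI = 2.12 × 6.1% = 12.932%.
New Q ≈ 128 × (1 + 0.12932) = 144.6.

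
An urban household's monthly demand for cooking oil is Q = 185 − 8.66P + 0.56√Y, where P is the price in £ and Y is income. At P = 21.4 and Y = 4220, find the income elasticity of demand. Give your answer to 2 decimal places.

At P = 21.4, Y = 4220: Q = 36.054.
Holding P constant, ∂Q/∂Y = 0.56/(2√Y) = 0.00431024.
η_Y = (∂Q/∂Y)·(Y/Q) = 0.00431024 × (4220/36.054) = 0.50.

0.50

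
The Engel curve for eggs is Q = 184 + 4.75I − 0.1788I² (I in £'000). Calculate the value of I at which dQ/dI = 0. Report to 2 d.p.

13.28

dQ/dI = 4.75 − 0.3576I.
The good is inferior where dQ/dI < 0. Setting dQ/dI = 0 gives I = 4.75 / 0.3576 = 13.28.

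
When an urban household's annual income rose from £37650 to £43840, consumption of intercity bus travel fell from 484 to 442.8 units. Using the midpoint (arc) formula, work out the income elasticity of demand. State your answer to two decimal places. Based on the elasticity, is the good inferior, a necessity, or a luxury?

ΔQ = 442.8 − 484 = -41.2; midpoint Q̄ = (484 + 442.8)/2 = 463.4.
ΔI = 43840 − 37650 = 6190; midpoint Ī = (37650 + 43840)/2 = 40745.
η = (ΔQ/Q̄) ÷ (ΔI/Ī) = (-41.2/463.4) ÷ (6190/40745) = -0.59.
η < 0 ⇒ inferior good.

-0.59 (inferior good)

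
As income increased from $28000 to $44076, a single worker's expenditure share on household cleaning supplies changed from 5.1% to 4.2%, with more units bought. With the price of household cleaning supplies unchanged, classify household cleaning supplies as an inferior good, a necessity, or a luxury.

Quantity rises but the budget share falls as income rises, so 0 < η < 1.

necessity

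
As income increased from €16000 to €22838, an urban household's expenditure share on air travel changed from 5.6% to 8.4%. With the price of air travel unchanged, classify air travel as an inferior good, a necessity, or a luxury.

The budget share rises as income rises, so η > 1.

luxury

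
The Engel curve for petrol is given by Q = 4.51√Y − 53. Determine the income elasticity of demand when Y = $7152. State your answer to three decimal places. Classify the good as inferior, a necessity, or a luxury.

At Y = 7152: Q = 328.408.
dQ/dY = 4.51/(2√Y) = 0.0266645 at this income.
η = (dQ/dY)·(Y/Q) = 0.0266645 × (7152/328.408) = 0.581.
Since 0 < η < 1, the good is a necessity.

0.581 (necessity)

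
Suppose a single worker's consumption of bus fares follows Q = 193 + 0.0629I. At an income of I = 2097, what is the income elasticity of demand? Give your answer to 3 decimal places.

0.406

At I = 2097: Q = 324.901.
dQ/dI = 0.0629.
η = (dQ/dI)·(I/Q) = 0.0629 × (2097/324.901) = 0.406.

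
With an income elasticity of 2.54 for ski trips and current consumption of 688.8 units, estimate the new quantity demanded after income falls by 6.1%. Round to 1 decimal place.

582.1

%ΔQ ≈ η × %ΔI = 2.54 × (-6.1%) = -15.494%.
New Q ≈ 688.8 × (1 − 0.15494) = 582.1.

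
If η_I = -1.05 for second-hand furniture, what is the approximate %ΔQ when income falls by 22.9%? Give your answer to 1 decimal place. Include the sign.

24.0%

%ΔQ ≈ η × %ΔI = -1.05 × (-22.9%) = 24.0%.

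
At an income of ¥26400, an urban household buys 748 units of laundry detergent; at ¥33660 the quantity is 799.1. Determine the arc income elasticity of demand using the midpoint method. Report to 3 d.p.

0.273

ΔQ = 799.1 − 748 = 51.1; midpoint Q̄ = (748 + 799.1)/2 = 773.55.
ΔI = 33660 − 26400 = 7260; midpoint Ī = (26400 + 33660)/2 = 30030.
η = (ΔQ/Q̄) ÷ (ΔI/Ī) = (51.1/773.55) ÷ (7260/30030) = 0.273.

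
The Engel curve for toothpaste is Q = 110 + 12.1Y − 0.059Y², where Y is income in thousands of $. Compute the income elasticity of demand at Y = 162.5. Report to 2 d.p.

-2.22

At Y = 162.5: Q = 518.2813.
dQ/dY = 12.1 − 0.118Y = -7.07500.
η = (dQ/dY)·(Y/Q) = -7.07500 × (162.5/518.2813) = -2.22.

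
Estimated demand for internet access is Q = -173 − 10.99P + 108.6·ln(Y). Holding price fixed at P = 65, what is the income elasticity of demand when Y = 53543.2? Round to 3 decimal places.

0.368

At P = 65, Y = 53543.2: Q = 295.113.
Holding P constant, ∂Q/∂Y = 108.6/Y = 0.00202827.
η_Y = (∂Q/∂Y)·(Y/Q) = 0.00202827 × (53543.2/295.113) = 0.368.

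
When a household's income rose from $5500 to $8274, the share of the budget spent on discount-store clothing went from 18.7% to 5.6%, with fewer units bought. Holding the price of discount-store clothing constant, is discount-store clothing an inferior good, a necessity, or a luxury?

Quantity demanded falls as income rises, so η < 0.

inferior good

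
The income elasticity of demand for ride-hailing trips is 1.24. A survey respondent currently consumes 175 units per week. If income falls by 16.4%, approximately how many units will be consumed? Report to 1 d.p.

%ΔQ ≈ η × %ΔI = 1.24 × (-16.4%) = -20.336%.
New Q ≈ 175 × (1 − 0.20336) = 139.4.

139.4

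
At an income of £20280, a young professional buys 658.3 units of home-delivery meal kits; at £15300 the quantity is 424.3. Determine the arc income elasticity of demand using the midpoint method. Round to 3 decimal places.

ΔQ = 424.3 − 658.3 = -234; midpoint Q̄ = (658.3 + 424.3)/2 = 541.3.
ΔI = 15300 − 20280 = -4980; midpoint Ī = (20280 + 15300)/2 = 17790.
η = (ΔQ/Q̄) ÷ (ΔI/Ī) = (-234/541.3) ÷ (-4980/17790) = 1.544.

1.544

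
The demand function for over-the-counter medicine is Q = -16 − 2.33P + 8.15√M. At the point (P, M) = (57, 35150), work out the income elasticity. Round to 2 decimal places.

At P = 57, M = 35150: Q = 1379.179.
Holding P constant, ∂Q/∂M = 8.15/(2√M) = 0.0217353.
η_M = (∂Q/∂M)·(M/Q) = 0.0217353 × (35150/1379.179) = 0.55.

0.55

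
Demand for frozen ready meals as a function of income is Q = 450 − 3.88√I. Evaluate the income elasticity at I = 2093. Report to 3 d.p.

-0.326

At I = 2093: Q = 272.493.
dQ/dI = -3.88/(2√I) = -0.042405 at this income.
η = (dQ/dI)·(I/Q) = -0.042405 × (2093/272.493) = -0.326.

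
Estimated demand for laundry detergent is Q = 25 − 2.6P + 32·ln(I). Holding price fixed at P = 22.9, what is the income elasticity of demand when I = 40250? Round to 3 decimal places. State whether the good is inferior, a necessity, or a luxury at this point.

At P = 22.9, I = 40250: Q = 304.752.
Holding P constant, ∂Q/∂I = 32/I = 0.000795031.
η_I = (∂Q/∂I)·(I/Q) = 0.000795031 × (40250/304.752) = 0.105.
Since 0 < η < 1, this is a necessity.

0.105 (necessity)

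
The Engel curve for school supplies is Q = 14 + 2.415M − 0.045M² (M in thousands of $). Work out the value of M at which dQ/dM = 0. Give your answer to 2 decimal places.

dQ/dM = 2.415 − 0.09M.
The good is inferior where dQ/dM < 0. Setting dQ/dM = 0 gives M = 2.415 / 0.09 = 26.83.

26.83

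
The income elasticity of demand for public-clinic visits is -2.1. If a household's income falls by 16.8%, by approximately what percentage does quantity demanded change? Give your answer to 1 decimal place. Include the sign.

%ΔQ ≈ η × %ΔI = -2.1 × (-16.8%) = 35.3%.

35.3%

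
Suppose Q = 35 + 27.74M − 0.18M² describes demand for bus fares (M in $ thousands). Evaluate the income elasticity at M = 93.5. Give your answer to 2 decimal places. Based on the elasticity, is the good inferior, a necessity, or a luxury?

At M = 93.5: Q = 1055.0850.
dQ/dM = 27.74 − 0.36M = -5.92000.
η = (dQ/dM)·(M/Q) = -5.92000 × (93.5/1055.0850) = -0.52.
η < 0 ⇒ inferior good.

-0.52 (inferior good)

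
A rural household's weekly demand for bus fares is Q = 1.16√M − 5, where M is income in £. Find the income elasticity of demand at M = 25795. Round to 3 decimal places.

At M = 25795: Q = 181.306.
dQ/dM = 1.16/(2√M) = 0.00361127 at this income.
η = (dQ/dM)·(M/Q) = 0.00361127 × (25795/181.306) = 0.514.

0.514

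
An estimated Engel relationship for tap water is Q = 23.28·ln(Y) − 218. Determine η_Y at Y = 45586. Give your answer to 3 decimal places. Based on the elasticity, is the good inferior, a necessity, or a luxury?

0.734 (necessity)

At Y = 45586: Q = 31.733.
dQ/dY = 23.28/Y = 0.000510683 at this income.
η = (dQ/dY)·(Y/Q) = 0.000510683 × (45586/31.733) = 0.734.
Since 0 < η < 1, the good is a necessity.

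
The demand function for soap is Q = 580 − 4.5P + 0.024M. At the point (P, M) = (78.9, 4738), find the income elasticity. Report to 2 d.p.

At P = 78.9, M = 4738: Q = 338.662.
Holding P constant, ∂Q/∂M = 0.024.
η_M = (∂Q/∂M)·(M/Q) = 0.024 × (4738/338.662) = 0.34.

0.34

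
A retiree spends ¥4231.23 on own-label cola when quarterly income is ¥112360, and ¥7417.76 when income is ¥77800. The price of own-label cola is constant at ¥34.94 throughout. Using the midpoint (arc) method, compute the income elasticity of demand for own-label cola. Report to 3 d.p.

-1.505

With a constant price, Q₁ = 4231.23/34.94 = 121.100 and Q₂ = 7417.76/34.94 = 212.300 (equivalently, work directly with expenditure since P cancels).
Midpoint %ΔQ = (7417.76 − 4231.23)/5824.50 = 0.54709; midpoint %ΔI = (77800 − 112360)/95080 = -0.36348.
η = 0.54709 / -0.36348 = -1.505.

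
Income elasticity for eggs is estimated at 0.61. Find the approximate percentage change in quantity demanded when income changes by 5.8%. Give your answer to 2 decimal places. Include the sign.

%ΔQ ≈ η × %ΔI = 0.61 × 5.8% = 3.54%.

3.54%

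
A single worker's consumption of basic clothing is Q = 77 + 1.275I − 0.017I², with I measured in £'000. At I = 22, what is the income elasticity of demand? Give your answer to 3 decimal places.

At I = 22: Q = 96.8220.
dQ/dI = 1.275 − 0.034I = 0.52700.
η = (dQ/dI)·(I/Q) = 0.52700 × (22/96.8220) = 0.120.

0.120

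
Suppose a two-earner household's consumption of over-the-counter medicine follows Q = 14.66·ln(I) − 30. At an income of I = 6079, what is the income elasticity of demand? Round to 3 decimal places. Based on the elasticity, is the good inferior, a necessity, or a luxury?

0.150 (necessity)

At I = 6079: Q = 97.727.
dQ/dI = 14.66/I = 0.00241158 at this income.
η = (dQ/dI)·(I/Q) = 0.00241158 × (6079/97.727) = 0.150.
Since 0 < η < 1, the good is a necessity.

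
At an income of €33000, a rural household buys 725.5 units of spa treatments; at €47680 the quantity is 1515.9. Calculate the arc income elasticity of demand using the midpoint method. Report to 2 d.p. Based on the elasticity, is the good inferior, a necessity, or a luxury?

1.94 (luxury)

ΔQ = 1515.9 − 725.5 = 790.4; midpoint Q̄ = (725.5 + 1515.9)/2 = 1120.7.
ΔI = 47680 − 33000 = 14680; midpoint Ī = (33000 + 47680)/2 = 40340.
η = (ΔQ/Q̄) ÷ (ΔI/Ī) = (790.4/1120.7) ÷ (14680/40340) = 1.94.
η > 1 ⇒ luxury.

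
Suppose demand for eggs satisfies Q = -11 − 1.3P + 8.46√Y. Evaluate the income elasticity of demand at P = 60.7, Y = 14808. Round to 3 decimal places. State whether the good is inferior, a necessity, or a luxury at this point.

0.548 (necessity)

At P = 60.7, Y = 14808: Q = 939.572.
Holding P constant, ∂Q/∂Y = 8.46/(2√Y) = 0.034761.
η_Y = (∂Q/∂Y)·(Y/Q) = 0.034761 × (14808/939.572) = 0.548.
Since 0 < η < 1, this is a necessity.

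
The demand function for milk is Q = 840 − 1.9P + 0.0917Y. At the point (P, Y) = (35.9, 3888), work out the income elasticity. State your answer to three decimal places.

At P = 35.9, Y = 3888: Q = 1128.320.
Holding P constant, ∂Q/∂Y = 0.0917.
η_Y = (∂Q/∂Y)·(Y/Q) = 0.0917 × (3888/1128.320) = 0.316.

0.316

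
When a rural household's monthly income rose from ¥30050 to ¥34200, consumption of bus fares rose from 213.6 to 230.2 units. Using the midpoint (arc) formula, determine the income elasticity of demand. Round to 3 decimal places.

ΔQ = 230.2 − 213.6 = 16.6; midpoint Q̄ = (213.6 + 230.2)/2 = 221.9.
ΔI = 34200 − 30050 = 4150; midpoint Ī = (30050 + 34200)/2 = 32125.
η = (ΔQ/Q̄) ÷ (ΔI/Ī) = (16.6/221.9) ÷ (4150/32125) = 0.579.

0.579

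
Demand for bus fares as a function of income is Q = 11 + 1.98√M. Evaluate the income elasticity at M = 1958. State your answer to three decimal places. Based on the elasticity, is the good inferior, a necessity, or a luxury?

At M = 1958: Q = 98.614.
dQ/dM = 1.98/(2√M) = 0.0223732 at this income.
η = (dQ/dM)·(M/Q) = 0.0223732 × (1958/98.614) = 0.444.
Since 0 < η < 1, the good is a necessity.

0.444 (necessity)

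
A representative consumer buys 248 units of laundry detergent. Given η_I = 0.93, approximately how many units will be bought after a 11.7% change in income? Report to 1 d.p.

275.0

%ΔQ ≈ η × %ΔI = 0.93 × 11.7% = 10.881%.
New Q ≈ 248 × (1 + 0.10881) = 275.0.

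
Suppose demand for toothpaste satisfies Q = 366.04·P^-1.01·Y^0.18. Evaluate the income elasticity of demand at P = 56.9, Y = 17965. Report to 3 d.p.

0.180

For a multiplicative demand Q = A·P^α·Y^β, the income elasticity is β everywhere.
Here β = 0.18, so η = 0.180.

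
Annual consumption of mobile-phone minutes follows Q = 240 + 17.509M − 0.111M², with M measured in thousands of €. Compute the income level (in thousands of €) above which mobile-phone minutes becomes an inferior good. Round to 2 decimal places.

dQ/dM = 17.509 − 0.222M.
The good is inferior where dQ/dM < 0. Setting dQ/dM = 0 gives M = 17.509 / 0.222 = 78.87.

78.87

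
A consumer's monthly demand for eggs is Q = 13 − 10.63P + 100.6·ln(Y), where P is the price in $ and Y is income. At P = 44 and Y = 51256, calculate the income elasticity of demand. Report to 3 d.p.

0.158

At P = 44, Y = 51256: Q = 636.246.
Holding P constant, ∂Q/∂Y = 100.6/Y = 0.0019627.
η_Y = (∂Q/∂Y)·(Y/Q) = 0.0019627 × (51256/636.246) = 0.158.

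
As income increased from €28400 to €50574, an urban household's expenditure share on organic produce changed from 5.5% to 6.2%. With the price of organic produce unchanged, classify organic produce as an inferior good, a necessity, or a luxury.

luxury

The budget share rises as income rises, so η > 1.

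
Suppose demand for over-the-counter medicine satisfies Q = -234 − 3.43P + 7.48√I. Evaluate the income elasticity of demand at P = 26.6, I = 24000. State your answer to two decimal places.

0.70

At P = 26.6, I = 24000: Q = 833.559.
Holding P constant, ∂Q/∂I = 7.48/(2√I) = 0.0241416.
η_I = (∂Q/∂I)·(I/Q) = 0.0241416 × (24000/833.559) = 0.70.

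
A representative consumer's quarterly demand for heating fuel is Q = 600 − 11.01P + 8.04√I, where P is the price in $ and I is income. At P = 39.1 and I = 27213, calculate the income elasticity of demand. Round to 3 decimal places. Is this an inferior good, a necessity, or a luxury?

At P = 39.1, I = 27213: Q = 1495.817.
Holding P constant, ∂Q/∂I = 8.04/(2√I) = 0.024369.
η_I = (∂Q/∂I)·(I/Q) = 0.024369 × (27213/1495.817) = 0.443.
Since 0 < η < 1, this is a necessity.

0.443 (necessity)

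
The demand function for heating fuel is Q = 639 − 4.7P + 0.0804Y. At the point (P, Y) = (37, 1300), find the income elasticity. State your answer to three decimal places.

At P = 37, Y = 1300: Q = 569.620.
Holding P constant, ∂Q/∂Y = 0.0804.
η_Y = (∂Q/∂Y)·(Y/Q) = 0.0804 × (1300/569.620) = 0.183.

0.183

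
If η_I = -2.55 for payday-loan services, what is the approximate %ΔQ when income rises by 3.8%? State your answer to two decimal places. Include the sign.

-9.69%

%ΔQ ≈ η × %ΔI = -2.55 × 3.8% = -9.69%.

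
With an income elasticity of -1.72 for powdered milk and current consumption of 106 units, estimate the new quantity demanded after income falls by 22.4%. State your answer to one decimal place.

%ΔQ ≈ η × %ΔI = -1.72 × (-22.4%) = 38.528%.
New Q ≈ 106 × (1 + 0.38528) = 146.8.

146.8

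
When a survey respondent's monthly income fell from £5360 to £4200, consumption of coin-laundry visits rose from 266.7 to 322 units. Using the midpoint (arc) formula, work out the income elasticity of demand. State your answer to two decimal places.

-0.77

ΔQ = 322 − 266.7 = 55.3; midpoint Q̄ = (266.7 + 322)/2 = 294.35.
ΔI = 4200 − 5360 = -1160; midpoint Ī = (5360 + 4200)/2 = 4780.
η = (ΔQ/Q̄) ÷ (ΔI/Ī) = (55.3/294.35) ÷ (-1160/4780) = -0.77.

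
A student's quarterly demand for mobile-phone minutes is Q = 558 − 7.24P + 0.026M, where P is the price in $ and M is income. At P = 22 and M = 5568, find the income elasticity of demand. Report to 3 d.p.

At P = 22, M = 5568: Q = 543.488.
Holding P constant, ∂Q/∂M = 0.026.
η_M = (∂Q/∂M)·(M/Q) = 0.026 × (5568/543.488) = 0.266.

0.266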